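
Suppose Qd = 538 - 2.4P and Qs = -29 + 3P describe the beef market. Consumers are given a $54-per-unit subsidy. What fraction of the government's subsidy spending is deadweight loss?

DWL / government spending = 18/179

Pre-subsidy: 538 - 2.4P = -29 + 3P gives P* = 105, Q* = 286.
With the rebate, buyers effectively pay Pb = Ps − 54, where Ps is the price sellers receive.
Demand in terms of Ps becomes Qd = 538 − 2.4(Ps − 54) = 667.6 - 2.4Ps. Setting this equal to supply: 667.6 - 2.4Ps = -29 + 3Ps, so Ps = 129.
Buyers pay Pb = 129 − 54 = 75; Q' = -29 + 3·129 = 358.
ΔCS = ½(286 + 358)(105 − 75) = 9660; ΔPS = ½(286 + 358)(129 − 105) = 7728.
Government spending = 54 × 358 = 19332.
DWL = ½ × 54 × (358 − 286) = 1944; fraction = 1944 / 19332 = 18/179.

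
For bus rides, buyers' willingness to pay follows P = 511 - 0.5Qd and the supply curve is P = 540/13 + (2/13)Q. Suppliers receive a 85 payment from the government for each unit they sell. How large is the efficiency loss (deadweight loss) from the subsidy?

Pre-subsidy: 511 - 0.5Q = 540/13 + (2/13)Q gives Q* = 718 and P* = 152.
With the subsidy, sellers receive Ps = Pb + 85 for each unit, where Pb is the price buyers pay.
On the curves, Pb = 511 - 0.5Q and Ps = 540/13 + (2/13)Q; the wedge Ps − Pb = 85 gives 540/13 + (2/13)Q − (511 - 0.5Q) = 85, so Q' = 848.
Then Pb = 511 − 0.5·848 = 87 and Ps = 540/13 + (2/13)·848 = 172.
The subsidy expands output by 848 − 718 = 130 past the efficient level; on those units the gap between marginal cost and willingness to pay runs from 0 up to 85.
DWL = ½ × 85 × 130 = 5525.

Deadweight loss = 5525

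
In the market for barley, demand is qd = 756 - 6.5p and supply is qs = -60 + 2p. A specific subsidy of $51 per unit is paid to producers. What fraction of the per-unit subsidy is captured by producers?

Producer share = 13/17

Pre-subsidy: 756 - 6.5p = -60 + 2p gives p* = 96, q* = 132.
With the subsidy, sellers receive ps = pb + 51 for each unit, where pb is the price buyers pay.
Supply in terms of pb becomes qs = -60 + 2(pb + 51) = 42 + 2pb. Setting this equal to demand: 756 - 6.5pb = 42 + 2pb, so pb = 84.
Sellers receive ps = 84 + 51 = 135; q' = 756 − 6.5·84 = 210.
Buyers' price falls by p* − pb = 96 − 84 = 12; sellers' price rises by ps − p* = 135 − 96 = 39.
So producers capture 39/51 = 13/17 of each unit of subsidy.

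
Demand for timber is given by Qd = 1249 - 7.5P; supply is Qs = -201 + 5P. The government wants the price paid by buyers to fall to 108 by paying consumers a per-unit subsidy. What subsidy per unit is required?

At a buyer price of 108, quantity demanded is 1249 − 7.5·108 = 439.
Sellers supply 439 only when they receive Ps with -201 + 5·Ps = 439, i.e. Ps = 128.
s = Ps − Pb = 128 − 108 = 20.

Required subsidy s = 20 per unit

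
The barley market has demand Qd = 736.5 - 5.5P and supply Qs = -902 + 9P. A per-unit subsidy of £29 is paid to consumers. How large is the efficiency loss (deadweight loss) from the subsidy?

Pre-subsidy: 736.5 - 5.5P = -902 + 9P gives P* = 113, Q* = 115.
With the rebate, buyers effectively pay Pb = Ps − 29, where Ps is the price sellers receive.
Demand in terms of Ps becomes Qd = 736.5 − 5.5(Ps − 29) = 896 - 5.5Ps. Setting this equal to supply: 896 - 5.5Ps = -902 + 9Ps, so Ps = 124.
Buyers pay Pb = 124 − 29 = 95; Q' = -902 + 9·124 = 214.
The subsidy expands output by 214 − 115 = 99 past the efficient level; on those units the gap between marginal cost and willingness to pay runs from 0 up to 29.
DWL = ½ × 29 × 99 = 1435.5.

Deadweight loss = £1435.5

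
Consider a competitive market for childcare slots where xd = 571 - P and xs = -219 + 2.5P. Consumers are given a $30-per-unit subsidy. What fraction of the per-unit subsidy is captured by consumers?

Consumer share = 5/7

Pre-subsidy: 571 - P = -219 + 2.5P gives P* = 1580/7, x* = 2417/7.
With the rebate, buyers effectively pay Pb = Ps − 30, where Ps is the price sellers receive.
Demand in terms of Ps becomes xd = 571 − 1(Ps − 30) = 601 - Ps. Setting this equal to supply: 601 - Ps = -219 + 2.5Ps, so Ps = 1640/7.
Buyers pay Pb = 1640/7 − 30 = 1430/7; x' = -219 + 2.5·(1640/7) = 2567/7.
Buyers' price falls by P* − Pb = 1580/7 − 1430/7 = 150/7; sellers' price rises by Ps − P* = 1640/7 − 1580/7 = 60/7.
So consumers capture (150/7)/30 = 5/7 of each unit of subsidy.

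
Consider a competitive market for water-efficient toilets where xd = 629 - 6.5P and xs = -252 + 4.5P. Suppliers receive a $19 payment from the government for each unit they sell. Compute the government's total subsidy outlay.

Pre-subsidy: 629 - 6.5P = -252 + 4.5P gives P* = 881/11, x* = 2385/22.
With the subsidy, sellers receive Ps = Pb + 19 for each unit, where Pb is the price buyers pay.
Supply in terms of Pb becomes xs = -252 + 4.5(Pb + 19) = -166.5 + 4.5Pb. Setting this equal to demand: 629 - 6.5Pb = -166.5 + 4.5Pb, so Pb = 1591/22.
Sellers receive Ps = 1591/22 + 19 = 2009/22; x' = 629 − 6.5·(1591/22) = 6993/44.
Government outlay = subsidy × quantity = 19 × 6993/44 = 132867/44.

Government cost = 132867/44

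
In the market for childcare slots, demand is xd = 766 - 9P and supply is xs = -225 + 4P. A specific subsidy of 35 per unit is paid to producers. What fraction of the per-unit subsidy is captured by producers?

Pre-subsidy: 766 - 9P = -225 + 4P gives P* = 991/13, x* = 1039/13.
With the subsidy, sellers receive Ps = Pb + 35 for each unit, where Pb is the price buyers pay.
Supply in terms of Pb becomes xs = -225 + 4(Pb + 35) = -85 + 4Pb. Setting this equal to demand: 766 - 9Pb = -85 + 4Pb, so Pb = 851/13.
Sellers receive Ps = 851/13 + 35 = 1306/13; x' = 766 − 9·(851/13) = 2299/13.
Buyers' price falls by P* − Pb = 991/13 − 851/13 = 140/13; sellers' price rises by Ps − P* = 1306/13 − 991/13 = 315/13.
So producers capture (315/13)/35 = 9/13 of each unit of subsidy.

Producer share = 9/13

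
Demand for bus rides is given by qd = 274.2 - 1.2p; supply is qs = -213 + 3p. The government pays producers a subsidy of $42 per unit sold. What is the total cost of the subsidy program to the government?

Pre-subsidy: 274.2 - 1.2p = -213 + 3p gives p* = 116, q* = 135.
With the subsidy, sellers receive ps = pb + 42 for each unit, where pb is the price buyers pay.
Supply in terms of pb becomes qs = -213 + 3(pb + 42) = -87 + 3pb. Setting this equal to demand: 274.2 - 1.2pb = -87 + 3pb, so pb = 86.
Sellers receive ps = 86 + 42 = 128; q' = 274.2 − 1.2·86 = 171.
Government outlay = subsidy × quantity = 42 × 171 = 7182.

Government cost = $7182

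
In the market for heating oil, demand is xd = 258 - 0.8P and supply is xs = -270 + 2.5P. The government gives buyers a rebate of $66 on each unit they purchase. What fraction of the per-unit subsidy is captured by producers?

Pre-subsidy: 258 - 0.8P = -270 + 2.5P gives P* = 160, x* = 130.
With the rebate, buyers effectively pay Pb = Ps − 66, where Ps is the price sellers receive.
Demand in terms of Ps becomes xd = 258 − 0.8(Ps − 66) = 310.8 - 0.8Ps. Setting this equal to supply: 310.8 - 0.8Ps = -270 + 2.5Ps, so Ps = 176.
Buyers pay Pb = 176 − 66 = 110; x' = -270 + 2.5·176 = 170.
Buyers' price falls by P* − Pb = 160 − 110 = 50; sellers' price rises by Ps − P* = 176 − 160 = 16.
So producers capture 16/66 = 8/33 of each unit of subsidy.

Producer share = 8/33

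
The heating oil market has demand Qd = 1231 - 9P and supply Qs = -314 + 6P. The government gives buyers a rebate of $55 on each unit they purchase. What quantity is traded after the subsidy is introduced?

Pre-subsidy: 1231 - 9P = -314 + 6P gives P* = 103, Q* = 304.
With the rebate, buyers effectively pay Pb = Ps − 55, where Ps is the price sellers receive.
Demand in terms of Ps becomes Qd = 1231 − 9(Ps − 55) = 1726 - 9Ps. Setting this equal to supply: 1726 - 9Ps = -314 + 6Ps, so Ps = 136.
Buyers pay Pb = 136 − 55 = 81; Q' = -314 + 6·136 = 502.

Q' = 502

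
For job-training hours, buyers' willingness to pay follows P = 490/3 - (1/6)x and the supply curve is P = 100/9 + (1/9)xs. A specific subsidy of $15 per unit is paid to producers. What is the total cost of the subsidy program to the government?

Pre-subsidy: 490/3 - (1/6)x = 100/9 + (1/9)x gives x* = 548 and P* = 72.
With the subsidy, sellers receive Ps = Pb + 15 for each unit, where Pb is the price buyers pay.
On the curves, Pb = 490/3 - (1/6)x and Ps = 100/9 + (1/9)x; the wedge Ps − Pb = 15 gives 100/9 + (1/9)x − (490/3 - (1/6)x) = 15, so x' = 602.
Then Pb = 490/3 − (1/6)·602 = 63 and Ps = 100/9 + (1/9)·602 = 78.
Government outlay = subsidy × quantity = 15 × 602 = 9030.

Government cost = $9030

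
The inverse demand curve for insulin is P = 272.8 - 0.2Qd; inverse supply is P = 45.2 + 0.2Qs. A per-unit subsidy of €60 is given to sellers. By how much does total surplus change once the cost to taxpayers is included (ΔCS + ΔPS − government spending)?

Pre-subsidy: 272.8 - 0.2Q = 45.2 + 0.2Q gives Q* = 569 and P* = 159.
With the subsidy, sellers receive Ps = Pb + 60 for each unit, where Pb is the price buyers pay.
On the curves, Pb = 272.8 - 0.2Q and Ps = 45.2 + 0.2Q; the wedge Ps − Pb = 60 gives 45.2 + 0.2Q − (272.8 - 0.2Q) = 60, so Q' = 719.
Then Pb = 272.8 − 0.2·719 = 129 and Ps = 45.2 + 0.2·719 = 189.
ΔCS = ½(569 + 719)(159 − 129) = 19320; ΔPS = ½(569 + 719)(189 − 159) = 19320.
Government spending = 60 × 719 = 43140.
Net change = 19320 + 19320 − 43140 = -4500. The loss equals the DWL triangle ½·60·150.

Net change in total surplus = -€4500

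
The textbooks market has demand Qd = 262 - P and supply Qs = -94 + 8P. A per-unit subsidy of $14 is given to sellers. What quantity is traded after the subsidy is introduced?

Q' = 2114/9

Pre-subsidy: 262 - P = -94 + 8P gives P* = 356/9, Q* = 2002/9.
With the subsidy, sellers receive Ps = Pb + 14 for each unit, where Pb is the price buyers pay.
Supply in terms of Pb becomes Qs = -94 + 8(Pb + 14) = 18 + 8Pb. Setting this equal to demand: 262 - Pb = 18 + 8Pb, so Pb = 244/9.
Sellers receive Ps = 244/9 + 14 = 370/9; Q' = 262 − 1·(244/9) = 2114/9.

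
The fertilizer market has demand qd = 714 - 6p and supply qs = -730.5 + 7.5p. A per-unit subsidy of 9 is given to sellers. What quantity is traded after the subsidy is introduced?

q' = 102

Pre-subsidy: 714 - 6p = -730.5 + 7.5p gives p* = 107, q* = 72.
With the subsidy, sellers receive ps = pb + 9 for each unit, where pb is the price buyers pay.
Supply in terms of pb becomes qs = -730.5 + 7.5(pb + 9) = -663 + 7.5pb. Setting this equal to demand: 714 - 6pb = -663 + 7.5pb, so pb = 102.
Sellers receive ps = 102 + 9 = 111; q' = 714 − 6·102 = 102.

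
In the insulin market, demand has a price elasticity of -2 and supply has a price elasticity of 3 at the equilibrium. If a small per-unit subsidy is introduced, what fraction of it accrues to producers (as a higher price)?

For a small subsidy around the equilibrium, the benefit split depends on the relative slopes, which at a point are proportional to the elasticities.
Buyer share = εs/(εs + |εd|) = 3/(3 + 2) = 0.6; seller share = |εd|/(εs + |εd|) = 0.4.
So producers capture 0.4 of the subsidy.

Producer share = 0.4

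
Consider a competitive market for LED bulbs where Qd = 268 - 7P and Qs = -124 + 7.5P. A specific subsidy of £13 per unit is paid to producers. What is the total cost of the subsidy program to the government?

Pre-subsidy: 268 - 7P = -124 + 7.5P gives P* = 784/29, Q* = 2284/29.
With the subsidy, sellers receive Ps = Pb + 13 for each unit, where Pb is the price buyers pay.
Supply in terms of Pb becomes Qs = -124 + 7.5(Pb + 13) = -26.5 + 7.5Pb. Setting this equal to demand: 268 - 7Pb = -26.5 + 7.5Pb, so Pb = 589/29.
Sellers receive Ps = 589/29 + 13 = 966/29; Q' = 268 − 7·(589/29) = 3649/29.
Government outlay = subsidy × quantity = 13 × 3649/29 = 47437/29.

Government cost = 47437/29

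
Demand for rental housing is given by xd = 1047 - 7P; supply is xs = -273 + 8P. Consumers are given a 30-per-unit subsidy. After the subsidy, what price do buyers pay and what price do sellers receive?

Pre-subsidy: 1047 - 7P = -273 + 8P gives P* = 88, x* = 431.
With the rebate, buyers effectively pay Pb = Ps − 30, where Ps is the price sellers receive.
Demand in terms of Ps becomes xd = 1047 − 7(Ps − 30) = 1257 - 7Ps. Setting this equal to supply: 1257 - 7Ps = -273 + 8Ps, so Ps = 102.
Buyers pay Pb = 102 − 30 = 72; x' = -273 + 8·102 = 543.

Buyers pay 72; sellers receive 102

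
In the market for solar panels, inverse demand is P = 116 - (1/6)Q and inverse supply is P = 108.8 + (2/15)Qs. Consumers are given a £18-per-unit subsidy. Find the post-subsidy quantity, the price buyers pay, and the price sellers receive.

Pre-subsidy: 116 - (1/6)Q = 108.8 + (2/15)Q gives Q* = 24 and P* = 112.
With the rebate, buyers effectively pay Pb = Ps − 18, where Ps is the price sellers receive.
On the curves, Pb = 116 - (1/6)Q and Ps = 108.8 + (2/15)Q; the wedge Ps − Pb = 18 gives 108.8 + (2/15)Q − (116 - (1/6)Q) = 18, so Q' = 84.
Then Pb = 116 − (1/6)·84 = 102 and Ps = 108.8 + (2/15)·84 = 120.

Q' = 84; buyers pay £102; sellers receive £120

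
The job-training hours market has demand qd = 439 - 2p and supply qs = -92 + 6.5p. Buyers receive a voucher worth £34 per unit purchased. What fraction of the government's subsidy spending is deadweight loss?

DWL / government spending = 442/6223

Pre-subsidy: 439 - 2p = -92 + 6.5p gives p* = 1062/17, q* = 5339/17.
With the rebate, buyers effectively pay pb = ps − 34, where ps is the price sellers receive.
Demand in terms of ps becomes qd = 439 − 2(ps − 34) = 507 - 2ps. Setting this equal to supply: 507 - 2ps = -92 + 6.5ps, so ps = 1198/17.
Buyers pay pb = 1198/17 − 34 = 620/17; q' = -92 + 6.5·(1198/17) = 6223/17.
ΔCS = ½(5339/17 + 6223/17)(1062/17 − 620/17) = 150306/17; ΔPS = ½(5339/17 + 6223/17)(1198/17 − 1062/17) = 46248/17.
Government spending = 34 × 6223/17 = 12446.
DWL = ½ × 34 × (6223/17 − 5339/17) = 884; fraction = 884 / 12446 = 442/6223.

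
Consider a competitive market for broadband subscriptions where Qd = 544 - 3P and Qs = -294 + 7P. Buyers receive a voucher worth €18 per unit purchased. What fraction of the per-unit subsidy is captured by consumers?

Consumer share = 0.7

Pre-subsidy: 544 - 3P = -294 + 7P gives P* = 83.8, Q* = 292.6.
With the rebate, buyers effectively pay Pb = Ps − 18, where Ps is the price sellers receive.
Demand in terms of Ps becomes Qd = 544 − 3(Ps − 18) = 598 - 3Ps. Setting this equal to supply: 598 - 3Ps = -294 + 7Ps, so Ps = 89.2.
Buyers pay Pb = 89.2 − 18 = 71.2; Q' = -294 + 7·89.2 = 330.4.
Buyers' price falls by P* − Pb = 83.8 − 71.2 = 12.6; sellers' price rises by Ps − P* = 89.2 − 83.8 = 5.4.
So consumers capture 12.6/18 = 0.7 of each unit of subsidy.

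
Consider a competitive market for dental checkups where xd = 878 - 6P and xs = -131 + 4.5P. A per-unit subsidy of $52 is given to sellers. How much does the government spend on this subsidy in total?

Government cost = 158392/7

Pre-subsidy: 878 - 6P = -131 + 4.5P gives P* = 2018/21, x* = 2110/7.
With the subsidy, sellers receive Ps = Pb + 52 for each unit, where Pb is the price buyers pay.
Supply in terms of Pb becomes xs = -131 + 4.5(Pb + 52) = 103 + 4.5Pb. Setting this equal to demand: 878 - 6Pb = 103 + 4.5Pb, so Pb = 1550/21.
Sellers receive Ps = 1550/21 + 52 = 2642/21; x' = 878 − 6·(1550/21) = 3046/7.
Government outlay = subsidy × quantity = 52 × 3046/7 = 158392/7.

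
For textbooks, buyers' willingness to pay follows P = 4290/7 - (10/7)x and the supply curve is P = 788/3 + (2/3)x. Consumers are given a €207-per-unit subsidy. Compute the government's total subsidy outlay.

Pre-subsidy: 4290/7 - (10/7)x = 788/3 + (2/3)x gives x* = 3677/22 and P* = 4115/11.
With the rebate, buyers effectively pay Pb = Ps − 207, where Ps is the price sellers receive.
On the curves, Pb = 4290/7 - (10/7)x and Ps = 788/3 + (2/3)x; the wedge Ps − Pb = 207 gives 788/3 + (2/3)x − (4290/7 - (10/7)x) = 207, so x' = 11701/44.
Then Pb = 4290/7 − (10/7)·(11701/44) = 5125/22 and Ps = 788/3 + (2/3)·(11701/44) = 9679/22.
Government outlay = subsidy × quantity = 207 × 11701/44 = 2422107/44.

Government cost = 2422107/44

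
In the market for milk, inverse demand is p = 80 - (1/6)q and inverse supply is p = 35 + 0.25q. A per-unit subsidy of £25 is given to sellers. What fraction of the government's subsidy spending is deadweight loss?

DWL / government spending = 5/28

Pre-subsidy: 80 - (1/6)q = 35 + 0.25q gives q* = 108 and p* = 62.
With the subsidy, sellers receive ps = pb + 25 for each unit, where pb is the price buyers pay.
On the curves, pb = 80 - (1/6)q and ps = 35 + 0.25q; the wedge ps − pb = 25 gives 35 + 0.25q − (80 - (1/6)q) = 25, so q' = 168.
Then pb = 80 − (1/6)·168 = 52 and ps = 35 + 0.25·168 = 77.
ΔCS = ½(108 + 168)(62 − 52) = 1380; ΔPS = ½(108 + 168)(77 − 62) = 2070.
Government spending = 25 × 168 = 4200.
DWL = ½ × 25 × (168 − 108) = 750; fraction = 750 / 4200 = 5/28.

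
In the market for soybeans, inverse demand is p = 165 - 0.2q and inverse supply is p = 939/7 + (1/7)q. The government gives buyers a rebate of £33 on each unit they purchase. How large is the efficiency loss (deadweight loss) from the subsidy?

Pre-subsidy: 165 - 0.2q = 939/7 + (1/7)q gives q* = 90 and p* = 147.
With the rebate, buyers effectively pay pb = ps − 33, where ps is the price sellers receive.
On the curves, pb = 165 - 0.2q and ps = 939/7 + (1/7)q; the wedge ps − pb = 33 gives 939/7 + (1/7)q − (165 - 0.2q) = 33, so q' = 186.25.
Then pb = 165 − 0.2·186.25 = 127.75 and ps = 939/7 + (1/7)·186.25 = 160.75.
The subsidy expands output by 186.25 − 90 = 96.25 past the efficient level; on those units the gap between marginal cost and willingness to pay runs from 0 up to 33.
DWL = ½ × 33 × 96.25 = 1588.125.

Deadweight loss = £1588.125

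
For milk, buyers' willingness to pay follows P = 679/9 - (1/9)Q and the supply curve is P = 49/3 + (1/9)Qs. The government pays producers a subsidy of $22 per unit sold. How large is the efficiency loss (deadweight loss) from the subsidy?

Deadweight loss = $1089

Pre-subsidy: 679/9 - (1/9)Q = 49/3 + (1/9)Q gives Q* = 266 and P* = 413/9.
With the subsidy, sellers receive Ps = Pb + 22 for each unit, where Pb is the price buyers pay.
On the curves, Pb = 679/9 - (1/9)Q and Ps = 49/3 + (1/9)Q; the wedge Ps − Pb = 22 gives 49/3 + (1/9)Q − (679/9 - (1/9)Q) = 22, so Q' = 365.
Then Pb = 679/9 − (1/9)·365 = 314/9 and Ps = 49/3 + (1/9)·365 = 512/9.
The subsidy expands output by 365 − 266 = 99 past the efficient level; on those units the gap between marginal cost and willingness to pay runs from 0 up to 22.
DWL = ½ × 22 × 99 = 1089.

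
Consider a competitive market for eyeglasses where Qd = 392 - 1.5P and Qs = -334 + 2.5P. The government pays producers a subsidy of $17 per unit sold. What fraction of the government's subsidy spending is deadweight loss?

Pre-subsidy: 392 - 1.5P = -334 + 2.5P gives P* = 181.5, Q* = 119.75.
With the subsidy, sellers receive Ps = Pb + 17 for each unit, where Pb is the price buyers pay.
Supply in terms of Pb becomes Qs = -334 + 2.5(Pb + 17) = -291.5 + 2.5Pb. Setting this equal to demand: 392 - 1.5Pb = -291.5 + 2.5Pb, so Pb = 170.875.
Sellers receive Ps = 170.875 + 17 = 187.875; Q' = 392 − 1.5·170.875 = 135.6875.
ΔCS = ½(119.75 + 135.6875)(181.5 − 170.875) = 1357.01171875; ΔPS = ½(119.75 + 135.6875)(187.875 − 181.5) = 814.20703125.
Government spending = 17 × 135.6875 = 2306.6875.
DWL = ½ × 17 × (135.6875 − 119.75) = 135.46875; fraction = 135.46875 / 2306.6875 = 255/4342.

DWL / government spending = 255/4342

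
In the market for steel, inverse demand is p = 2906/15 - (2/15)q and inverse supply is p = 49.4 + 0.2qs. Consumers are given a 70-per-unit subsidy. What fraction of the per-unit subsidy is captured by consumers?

Consumer share = 0.4

Pre-subsidy: 2906/15 - (2/15)q = 49.4 + 0.2q gives q* = 433 and p* = 136.
With the rebate, buyers effectively pay pb = ps − 70, where ps is the price sellers receive.
On the curves, pb = 2906/15 - (2/15)q and ps = 49.4 + 0.2q; the wedge ps − pb = 70 gives 49.4 + 0.2q − (2906/15 - (2/15)q) = 70, so q' = 643.
Then pb = 2906/15 − (2/15)·643 = 108 and ps = 49.4 + 0.2·643 = 178.
Buyers' price falls by p* − pb = 136 − 108 = 28; sellers' price rises by ps − p* = 178 − 136 = 42.
So consumers capture 28/70 = 0.4 of each unit of subsidy.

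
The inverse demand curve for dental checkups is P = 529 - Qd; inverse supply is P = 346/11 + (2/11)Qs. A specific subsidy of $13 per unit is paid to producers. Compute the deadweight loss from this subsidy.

Deadweight loss = $71.5

Pre-subsidy: 529 - Q = 346/11 + (2/11)Q gives Q* = 421 and P* = 108.
With the subsidy, sellers receive Ps = Pb + 13 for each unit, where Pb is the price buyers pay.
On the curves, Pb = 529 - Q and Ps = 346/11 + (2/11)Q; the wedge Ps − Pb = 13 gives 346/11 + (2/11)Q − (529 - Q) = 13, so Q' = 432.
Then Pb = 529 − 1·432 = 97 and Ps = 346/11 + (2/11)·432 = 110.
The subsidy expands output by 432 − 421 = 11 past the efficient level; on those units the gap between marginal cost and willingness to pay runs from 0 up to 13.
DWL = ½ × 13 × 11 = 71.5.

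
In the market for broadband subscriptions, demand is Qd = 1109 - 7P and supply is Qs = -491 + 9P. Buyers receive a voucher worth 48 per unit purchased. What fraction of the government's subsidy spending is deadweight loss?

Pre-subsidy: 1109 - 7P = -491 + 9P gives P* = 100, Q* = 409.
With the rebate, buyers effectively pay Pb = Ps − 48, where Ps is the price sellers receive.
Demand in terms of Ps becomes Qd = 1109 − 7(Ps − 48) = 1445 - 7Ps. Setting this equal to supply: 1445 - 7Ps = -491 + 9Ps, so Ps = 121.
Buyers pay Pb = 121 − 48 = 73; Q' = -491 + 9·121 = 598.
ΔCS = ½(409 + 598)(100 − 73) = 13594.5; ΔPS = ½(409 + 598)(121 − 100) = 10573.5.
Government spending = 48 × 598 = 28704.
DWL = ½ × 48 × (598 − 409) = 4536; fraction = 4536 / 28704 = 189/1196.

DWL / government spending = 189/1196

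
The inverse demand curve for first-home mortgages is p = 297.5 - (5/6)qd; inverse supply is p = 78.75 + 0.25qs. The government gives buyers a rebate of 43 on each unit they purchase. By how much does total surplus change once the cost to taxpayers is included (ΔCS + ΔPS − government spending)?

Net change in total surplus = -11094/13

Pre-subsidy: 297.5 - (5/6)q = 78.75 + 0.25q gives q* = 2625/13 and p* = 1680/13.
With the rebate, buyers effectively pay pb = ps − 43, where ps is the price sellers receive.
On the curves, pb = 297.5 - (5/6)q and ps = 78.75 + 0.25q; the wedge ps − pb = 43 gives 78.75 + 0.25q − (297.5 - (5/6)q) = 43, so q' = 3141/13.
Then pb = 297.5 − (5/6)·(3141/13) = 1250/13 and ps = 78.75 + 0.25·(3141/13) = 1809/13.
ΔCS = ½(2625/13 + 3141/13)(1680/13 − 1250/13) = 1239690/169; ΔPS = ½(2625/13 + 3141/13)(1809/13 − 1680/13) = 371907/169.
Government spending = 43 × 3141/13 = 135063/13.
Net change = 1239690/169 + 371907/169 − 135063/13 = -11094/13. The loss equals the DWL triangle ½·43·516/13.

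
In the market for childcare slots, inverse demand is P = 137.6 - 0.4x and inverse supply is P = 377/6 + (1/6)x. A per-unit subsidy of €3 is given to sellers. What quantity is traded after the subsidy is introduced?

x' = 2333/17

Pre-subsidy: 137.6 - 0.4x = 377/6 + (1/6)x gives x* = 2243/17 and P* = 1442/17.
With the subsidy, sellers receive Ps = Pb + 3 for each unit, where Pb is the price buyers pay.
On the curves, Pb = 137.6 - 0.4x and Ps = 377/6 + (1/6)x; the wedge Ps − Pb = 3 gives 377/6 + (1/6)x − (137.6 - 0.4x) = 3, so x' = 2333/17.
Then Pb = 137.6 − 0.4·(2333/17) = 1406/17 and Ps = 377/6 + (1/6)·(2333/17) = 1457/17.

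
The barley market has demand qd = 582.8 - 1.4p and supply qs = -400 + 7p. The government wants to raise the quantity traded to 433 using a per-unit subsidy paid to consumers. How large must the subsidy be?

At q = 433, invert demand for the buyer price: pb = (582.8 − 433)/1.4 = 107; invert supply for the seller price: ps = (433 − (-400))/7 = 119.
The subsidy must fill the gap: s = ps − pb = 119 − 107 = 12.

Required subsidy s = 12 per unit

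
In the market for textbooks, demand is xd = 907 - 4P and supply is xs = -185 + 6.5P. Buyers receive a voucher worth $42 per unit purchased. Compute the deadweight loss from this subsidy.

Pre-subsidy: 907 - 4P = -185 + 6.5P gives P* = 104, x* = 491.
With the rebate, buyers effectively pay Pb = Ps − 42, where Ps is the price sellers receive.
Demand in terms of Ps becomes xd = 907 − 4(Ps − 42) = 1075 - 4Ps. Setting this equal to supply: 1075 - 4Ps = -185 + 6.5Ps, so Ps = 120.
Buyers pay Pb = 120 − 42 = 78; x' = -185 + 6.5·120 = 595.
The subsidy expands output by 595 − 491 = 104 past the efficient level; on those units the gap between marginal cost and willingness to pay runs from 0 up to 42.
DWL = ½ × 42 × 104 = 2184.

Deadweight loss = $2184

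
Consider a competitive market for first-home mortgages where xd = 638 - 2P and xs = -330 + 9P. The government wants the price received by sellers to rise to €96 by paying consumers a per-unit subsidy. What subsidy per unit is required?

Required subsidy s = €44 per unit

At a seller price of 96, quantity supplied is -330 + 9·96 = 534.
Buyers absorb 534 only when they pay Pb with 638 − 2·Pb = 534, i.e. Pb = 52.
s = Ps − Pb = 96 − 52 = 44.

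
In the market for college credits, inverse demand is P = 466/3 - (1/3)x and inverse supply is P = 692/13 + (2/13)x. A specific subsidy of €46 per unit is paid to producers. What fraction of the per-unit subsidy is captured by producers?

Pre-subsidy: 466/3 - (1/3)x = 692/13 + (2/13)x gives x* = 3982/19 and P* = 1624/19.
With the subsidy, sellers receive Ps = Pb + 46 for each unit, where Pb is the price buyers pay.
On the curves, Pb = 466/3 - (1/3)x and Ps = 692/13 + (2/13)x; the wedge Ps − Pb = 46 gives 692/13 + (2/13)x − (466/3 - (1/3)x) = 46, so x' = 304.
Then Pb = 466/3 − (1/3)·304 = 54 and Ps = 692/13 + (2/13)·304 = 100.
Buyers' price falls by P* − Pb = 1624/19 − 54 = 598/19; sellers' price rises by Ps − P* = 100 − 1624/19 = 276/19.
So producers capture (276/19)/46 = 6/19 of each unit of subsidy.

Producer share = 6/19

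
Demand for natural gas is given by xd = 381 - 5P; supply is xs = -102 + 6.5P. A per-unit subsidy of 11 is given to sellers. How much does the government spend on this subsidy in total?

Pre-subsidy: 381 - 5P = -102 + 6.5P gives P* = 42, x* = 171.
With the subsidy, sellers receive Ps = Pb + 11 for each unit, where Pb is the price buyers pay.
Supply in terms of Pb becomes xs = -102 + 6.5(Pb + 11) = -30.5 + 6.5Pb. Setting this equal to demand: 381 - 5Pb = -30.5 + 6.5Pb, so Pb = 823/23.
Sellers receive Ps = 823/23 + 11 = 1076/23; x' = 381 − 5·(823/23) = 4648/23.
Government outlay = subsidy × quantity = 11 × 4648/23 = 51128/23.

Government cost = 51128/23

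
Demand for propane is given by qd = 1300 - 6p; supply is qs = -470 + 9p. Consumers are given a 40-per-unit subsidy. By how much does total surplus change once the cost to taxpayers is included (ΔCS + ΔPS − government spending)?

Pre-subsidy: 1300 - 6p = -470 + 9p gives p* = 118, q* = 592.
With the rebate, buyers effectively pay pb = ps − 40, where ps is the price sellers receive.
Demand in terms of ps becomes qd = 1300 − 6(ps − 40) = 1540 - 6ps. Setting this equal to supply: 1540 - 6ps = -470 + 9ps, so ps = 134.
Buyers pay pb = 134 − 40 = 94; q' = -470 + 9·134 = 736.
ΔCS = ½(592 + 736)(118 − 94) = 15936; ΔPS = ½(592 + 736)(134 − 118) = 10624.
Government spending = 40 × 736 = 29440.
Net change = 15936 + 10624 − 29440 = -2880. The loss equals the DWL triangle ½·40·144.

Net change in total surplus = -2880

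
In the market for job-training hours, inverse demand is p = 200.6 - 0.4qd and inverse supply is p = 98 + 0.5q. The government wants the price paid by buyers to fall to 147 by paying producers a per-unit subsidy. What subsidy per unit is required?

At a buyer price of 147, quantity demanded is 501.5 − 2.5·147 = 134.
Sellers supply 134 only when they receive ps = 98 + 0.5·134 = 165.
s = ps − pb = 165 − 147 = 18.

Required subsidy s = 18 per unit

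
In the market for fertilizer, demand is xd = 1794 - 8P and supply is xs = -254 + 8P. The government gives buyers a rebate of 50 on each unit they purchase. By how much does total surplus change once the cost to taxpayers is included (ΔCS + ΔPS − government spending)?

Net change in total surplus = -5000

Pre-subsidy: 1794 - 8P = -254 + 8P gives P* = 128, x* = 770.
With the rebate, buyers effectively pay Pb = Ps − 50, where Ps is the price sellers receive.
Demand in terms of Ps becomes xd = 1794 − 8(Ps − 50) = 2194 - 8Ps. Setting this equal to supply: 2194 - 8Ps = -254 + 8Ps, so Ps = 153.
Buyers pay Pb = 153 − 50 = 103; x' = -254 + 8·153 = 970.
ΔCS = ½(770 + 970)(128 − 103) = 21750; ΔPS = ½(770 + 970)(153 − 128) = 21750.
Government spending = 50 × 970 = 48500.
Net change = 21750 + 21750 − 48500 = -5000. The loss equals the DWL triangle ½·50·200.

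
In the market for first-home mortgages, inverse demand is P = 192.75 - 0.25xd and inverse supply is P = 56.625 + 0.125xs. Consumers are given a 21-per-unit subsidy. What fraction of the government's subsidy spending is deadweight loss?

DWL / government spending = 28/419

Pre-subsidy: 192.75 - 0.25x = 56.625 + 0.125x gives x* = 363 and P* = 102.
With the rebate, buyers effectively pay Pb = Ps − 21, where Ps is the price sellers receive.
On the curves, Pb = 192.75 - 0.25x and Ps = 56.625 + 0.125x; the wedge Ps − Pb = 21 gives 56.625 + 0.125x − (192.75 - 0.25x) = 21, so x' = 419.
Then Pb = 192.75 − 0.25·419 = 88 and Ps = 56.625 + 0.125·419 = 109.
ΔCS = ½(363 + 419)(102 − 88) = 5474; ΔPS = ½(363 + 419)(109 − 102) = 2737.
Government spending = 21 × 419 = 8799.
DWL = ½ × 21 × (419 − 363) = 588; fraction = 588 / 8799 = 28/419.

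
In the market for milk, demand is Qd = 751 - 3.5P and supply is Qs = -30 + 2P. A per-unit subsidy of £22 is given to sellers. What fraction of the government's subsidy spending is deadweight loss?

DWL / government spending = 7/141

Pre-subsidy: 751 - 3.5P = -30 + 2P gives P* = 142, Q* = 254.
With the subsidy, sellers receive Ps = Pb + 22 for each unit, where Pb is the price buyers pay.
Supply in terms of Pb becomes Qs = -30 + 2(Pb + 22) = 14 + 2Pb. Setting this equal to demand: 751 - 3.5Pb = 14 + 2Pb, so Pb = 134.
Sellers receive Ps = 134 + 22 = 156; Q' = 751 − 3.5·134 = 282.
ΔCS = ½(254 + 282)(142 − 134) = 2144; ΔPS = ½(254 + 282)(156 − 142) = 3752.
Government spending = 22 × 282 = 6204.
DWL = ½ × 22 × (282 − 254) = 308; fraction = 308 / 6204 = 7/141.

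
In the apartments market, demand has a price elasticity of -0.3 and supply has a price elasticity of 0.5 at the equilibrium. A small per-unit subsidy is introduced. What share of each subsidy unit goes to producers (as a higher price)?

Producer share = 0.375

For a small subsidy around the equilibrium, the benefit split depends on the relative slopes, which at a point are proportional to the elasticities.
Buyer share = εs/(εs + |εd|) = 0.5/(0.5 + 0.3) = 0.625; seller share = |εd|/(εs + |εd|) = 0.375.
So producers capture 0.375 of the subsidy.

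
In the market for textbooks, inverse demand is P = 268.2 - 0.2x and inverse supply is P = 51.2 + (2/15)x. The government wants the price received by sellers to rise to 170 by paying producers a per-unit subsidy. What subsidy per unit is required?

Required subsidy s = 80 per unit

At a seller price of 170, quantity supplied is -384 + 7.5·170 = 891.
Buyers absorb 891 only when they pay Pb = 268.2 − 0.2·891 = 90.
s = Ps − Pb = 170 − 90 = 80.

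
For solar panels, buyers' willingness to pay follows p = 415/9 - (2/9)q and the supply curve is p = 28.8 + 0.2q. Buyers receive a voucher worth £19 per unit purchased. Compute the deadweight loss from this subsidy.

Deadweight loss = £427.5

Pre-subsidy: 415/9 - (2/9)q = 28.8 + 0.2q gives q* = 41 and p* = 37.
With the rebate, buyers effectively pay pb = ps − 19, where ps is the price sellers receive.
On the curves, pb = 415/9 - (2/9)q and ps = 28.8 + 0.2q; the wedge ps − pb = 19 gives 28.8 + 0.2q − (415/9 - (2/9)q) = 19, so q' = 86.
Then pb = 415/9 − (2/9)·86 = 27 and ps = 28.8 + 0.2·86 = 46.
The subsidy expands output by 86 − 41 = 45 past the efficient level; on those units the gap between marginal cost and willingness to pay runs from 0 up to 19.
DWL = ½ × 19 × 45 = 427.5.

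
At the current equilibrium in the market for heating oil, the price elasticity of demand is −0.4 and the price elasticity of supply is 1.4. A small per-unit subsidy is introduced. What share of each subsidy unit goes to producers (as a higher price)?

Producer share = 2/9

For a small subsidy around the equilibrium, the benefit split depends on the relative slopes, which at a point are proportional to the elasticities.
Buyer share = εs/(εs + |εd|) = 1.4/(1.4 + 0.4) = 7/9; seller share = |εd|/(εs + |εd|) = 2/9.
So producers capture 2/9 of the subsidy.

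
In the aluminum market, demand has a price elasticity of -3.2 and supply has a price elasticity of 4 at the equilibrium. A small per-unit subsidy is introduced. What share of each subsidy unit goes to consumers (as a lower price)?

For a small subsidy around the equilibrium, the benefit split depends on the relative slopes, which at a point are proportional to the elasticities.
Buyer share = εs/(εs + |εd|) = 4/(4 + 3.2) = 5/9; seller share = |εd|/(εs + |εd|) = 4/9.

Consumer share = 5/9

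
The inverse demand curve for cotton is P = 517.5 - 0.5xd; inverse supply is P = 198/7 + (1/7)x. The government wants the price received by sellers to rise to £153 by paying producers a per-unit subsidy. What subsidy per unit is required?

Required subsidy s = £72 per unit

At a seller price of 153, quantity supplied is -198 + 7·153 = 873.
Buyers absorb 873 only when they pay Pb = 517.5 − 0.5·873 = 81.
s = Ps − Pb = 153 − 81 = 72.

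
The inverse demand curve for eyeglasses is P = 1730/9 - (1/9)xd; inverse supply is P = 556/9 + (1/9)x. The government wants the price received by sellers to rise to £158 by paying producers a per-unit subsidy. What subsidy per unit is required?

Required subsidy s = £62 per unit

At a seller price of 158, quantity supplied is -556 + 9·158 = 866.
Buyers absorb 866 only when they pay Pb = 1730/9 − (1/9)·866 = 96.
s = Ps − Pb = 158 − 96 = 62.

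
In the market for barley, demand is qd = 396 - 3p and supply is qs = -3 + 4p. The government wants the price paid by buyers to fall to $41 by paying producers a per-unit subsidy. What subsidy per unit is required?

At a buyer price of 41, quantity demanded is 396 − 3·41 = 273.
Sellers supply 273 only when they receive ps with -3 + 4·ps = 273, i.e. ps = 69.
s = ps − pb = 69 − 41 = 28.

Required subsidy s = $28 per unit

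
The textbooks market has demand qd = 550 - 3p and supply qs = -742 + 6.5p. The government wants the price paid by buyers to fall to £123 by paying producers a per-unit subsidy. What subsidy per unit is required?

At a buyer price of 123, quantity demanded is 550 − 3·123 = 181.
Sellers supply 181 only when they receive ps with -742 + 6.5·ps = 181, i.e. ps = 142.
s = ps − pb = 142 − 123 = 19.

Required subsidy s = £19 per unit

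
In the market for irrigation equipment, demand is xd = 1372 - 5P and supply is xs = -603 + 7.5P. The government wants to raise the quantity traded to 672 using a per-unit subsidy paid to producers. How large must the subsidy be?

Required subsidy s = 30 per unit

At x = 672, invert demand for the buyer price: Pb = (1372 − 672)/5 = 140; invert supply for the seller price: Ps = (672 − (-603))/7.5 = 170.
The subsidy must fill the gap: s = Ps − Pb = 170 − 140 = 30.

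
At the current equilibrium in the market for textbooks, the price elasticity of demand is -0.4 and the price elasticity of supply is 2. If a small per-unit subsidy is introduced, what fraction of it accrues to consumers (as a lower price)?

For a small subsidy around the equilibrium, the benefit split depends on the relative slopes, which at a point are proportional to the elasticities.
Buyer share = εs/(εs + |εd|) = 2/(2 + 0.4) = 5/6; seller share = |εd|/(εs + |εd|) = 1/6.

Consumer share = 5/6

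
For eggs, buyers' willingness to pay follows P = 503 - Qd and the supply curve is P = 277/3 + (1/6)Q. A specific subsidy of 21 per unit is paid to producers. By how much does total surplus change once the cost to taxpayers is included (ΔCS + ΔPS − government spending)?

Net change in total surplus = -189

Pre-subsidy: 503 - Q = 277/3 + (1/6)Q gives Q* = 352 and P* = 151.
With the subsidy, sellers receive Ps = Pb + 21 for each unit, where Pb is the price buyers pay.
On the curves, Pb = 503 - Q and Ps = 277/3 + (1/6)Q; the wedge Ps − Pb = 21 gives 277/3 + (1/6)Q − (503 - Q) = 21, so Q' = 370.
Then Pb = 503 − 1·370 = 133 and Ps = 277/3 + (1/6)·370 = 154.
ΔCS = ½(352 + 370)(151 − 133) = 6498; ΔPS = ½(352 + 370)(154 − 151) = 1083.
Government spending = 21 × 370 = 7770.
Net change = 6498 + 1083 − 7770 = -189. The loss equals the DWL triangle ½·21·18.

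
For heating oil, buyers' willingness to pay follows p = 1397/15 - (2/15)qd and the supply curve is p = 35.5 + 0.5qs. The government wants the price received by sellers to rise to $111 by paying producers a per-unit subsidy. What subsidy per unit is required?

At a seller price of 111, quantity supplied is -71 + 2·111 = 151.
Buyers absorb 151 only when they pay pb = 1397/15 − (2/15)·151 = 73.
s = ps − pb = 111 − 73 = 38.

Required subsidy s = $38 per unit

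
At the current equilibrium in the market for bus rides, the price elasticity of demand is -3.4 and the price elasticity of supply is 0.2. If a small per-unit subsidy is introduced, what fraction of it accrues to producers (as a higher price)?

Producer share = 17/18

For a small subsidy around the equilibrium, the benefit split depends on the relative slopes, which at a point are proportional to the elasticities.
Buyer share = εs/(εs + |εd|) = 0.2/(0.2 + 3.4) = 1/18; seller share = |εd|/(εs + |εd|) = 17/18.
So producers capture 17/18 of the subsidy.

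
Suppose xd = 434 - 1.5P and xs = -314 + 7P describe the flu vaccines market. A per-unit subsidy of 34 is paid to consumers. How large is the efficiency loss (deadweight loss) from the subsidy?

Deadweight loss = 714

Pre-subsidy: 434 - 1.5P = -314 + 7P gives P* = 88, x* = 302.
With the rebate, buyers effectively pay Pb = Ps − 34, where Ps is the price sellers receive.
Demand in terms of Ps becomes xd = 434 − 1.5(Ps − 34) = 485 - 1.5Ps. Setting this equal to supply: 485 - 1.5Ps = -314 + 7Ps, so Ps = 94.
Buyers pay Pb = 94 − 34 = 60; x' = -314 + 7·94 = 344.
The subsidy expands output by 344 − 302 = 42 past the efficient level; on those units the gap between marginal cost and willingness to pay runs from 0 up to 34.
DWL = ½ × 34 × 42 = 714.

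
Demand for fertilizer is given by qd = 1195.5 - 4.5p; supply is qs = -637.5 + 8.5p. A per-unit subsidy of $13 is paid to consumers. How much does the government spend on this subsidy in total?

Pre-subsidy: 1195.5 - 4.5p = -637.5 + 8.5p gives p* = 141, q* = 561.
With the rebate, buyers effectively pay pb = ps − 13, where ps is the price sellers receive.
Demand in terms of ps becomes qd = 1195.5 − 4.5(ps − 13) = 1254 - 4.5ps. Setting this equal to supply: 1254 - 4.5ps = -637.5 + 8.5ps, so ps = 145.5.
Buyers pay pb = 145.5 − 13 = 132.5; q' = -637.5 + 8.5·145.5 = 599.25.
Government outlay = subsidy × quantity = 13 × 599.25 = 7790.25.

Government cost = $7790.25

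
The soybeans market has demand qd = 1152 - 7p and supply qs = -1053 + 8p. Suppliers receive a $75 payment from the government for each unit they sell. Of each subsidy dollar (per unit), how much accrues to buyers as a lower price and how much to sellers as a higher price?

Buyers gain $40 per unit; sellers gain $35 per unit

Pre-subsidy: 1152 - 7p = -1053 + 8p gives p* = 147, q* = 123.
With the subsidy, sellers receive ps = pb + 75 for each unit, where pb is the price buyers pay.
Supply in terms of pb becomes qs = -1053 + 8(pb + 75) = -453 + 8pb. Setting this equal to demand: 1152 - 7pb = -453 + 8pb, so pb = 107.
Sellers receive ps = 107 + 75 = 182; q' = 1152 − 7·107 = 403.
Buyers' price falls by p* − pb = 147 − 107 = 40; sellers' price rises by ps − p* = 182 − 147 = 35.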